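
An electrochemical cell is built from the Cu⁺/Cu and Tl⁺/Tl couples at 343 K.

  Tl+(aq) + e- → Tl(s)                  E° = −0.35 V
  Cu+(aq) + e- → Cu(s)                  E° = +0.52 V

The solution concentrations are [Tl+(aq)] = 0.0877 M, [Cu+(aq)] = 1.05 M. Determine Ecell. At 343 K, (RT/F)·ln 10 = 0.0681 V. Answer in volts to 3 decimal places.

+0.943 V

The Cu⁺/Cu couple has the more positive E°, so it is the cathode; Tl⁺/Tl is the anode.
E°cell = E°cat − E°an = +0.52 − (−0.35) = +0.87 V; n = 1.
Balancing gives Cu+(aq) + Tl(s) → Cu(s) + Tl+(aq); hence Q = [Tl+(aq)] / [Cu+(aq)] = 0.0835 (log Q = −1.078).
Applying E = E° − (RT ln10/nF)·log Q gives +0.87 − (0.0681/1)(−1.078) = +0.943 V.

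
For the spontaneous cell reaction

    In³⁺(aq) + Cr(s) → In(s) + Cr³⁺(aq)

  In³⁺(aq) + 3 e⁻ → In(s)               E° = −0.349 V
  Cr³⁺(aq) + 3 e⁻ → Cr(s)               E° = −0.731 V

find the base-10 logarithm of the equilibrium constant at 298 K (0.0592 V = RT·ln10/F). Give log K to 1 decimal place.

log K = 19.4

The In³⁺/In couple is reduced (cathode); E°cell = −0.349 − (−0.731) = +0.382 V with n = 3.
At equilibrium E = 0, so log K = nE°cell / 0.0592 = (3)(+0.382) / 0.0592 = 19.4.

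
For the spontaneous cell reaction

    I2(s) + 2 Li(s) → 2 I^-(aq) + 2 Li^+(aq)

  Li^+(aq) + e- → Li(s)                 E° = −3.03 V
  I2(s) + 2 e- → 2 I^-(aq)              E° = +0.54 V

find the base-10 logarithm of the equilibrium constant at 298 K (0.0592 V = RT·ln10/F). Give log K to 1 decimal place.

The I₂/I⁻ couple is reduced (cathode); E°cell = +0.54 − (−3.03) = +3.57 V with n = 2.
At equilibrium E = 0, so log K = nE°cell / 0.0592 = (2)(+3.57) / 0.0592 = 120.6.

log K = 120.6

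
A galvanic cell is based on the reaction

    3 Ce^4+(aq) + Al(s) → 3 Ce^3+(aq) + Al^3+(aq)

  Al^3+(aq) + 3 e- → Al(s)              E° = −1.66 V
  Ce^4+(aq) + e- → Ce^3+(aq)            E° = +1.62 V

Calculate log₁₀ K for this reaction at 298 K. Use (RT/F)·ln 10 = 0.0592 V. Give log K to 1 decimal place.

The Ce⁴⁺/Ce³⁺ couple is reduced (cathode); E°cell = +1.62 − (−1.66) = +3.28 V with n = 3.
At equilibrium E = 0, so log K = nE°cell / 0.0592 = (3)(+3.28) / 0.0592 = 166.2.

log K = 166.2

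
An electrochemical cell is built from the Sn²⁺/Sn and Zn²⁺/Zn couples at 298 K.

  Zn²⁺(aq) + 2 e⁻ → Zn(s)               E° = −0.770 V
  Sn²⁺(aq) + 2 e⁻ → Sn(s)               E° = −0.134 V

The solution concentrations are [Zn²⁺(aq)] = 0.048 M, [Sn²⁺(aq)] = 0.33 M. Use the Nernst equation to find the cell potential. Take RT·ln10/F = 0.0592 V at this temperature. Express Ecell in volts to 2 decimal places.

Since E°(Sn²⁺/Sn) > E°(Zn²⁺/Zn), Sn²⁺/Sn serves as the cathode.
E°cell = E°cat − E°an = −0.134 − (−0.770) = +0.636 V; n = 2.
For the overall reaction Sn²⁺(aq) + Zn(s) → Sn(s) + Zn²⁺(aq), Q = [Zn²⁺(aq)] / [Sn²⁺(aq)] = 0.145, giving log Q = −0.837.
E = E° − (0.0592/n)·log Q = +0.636 − (0.0592/2)(−0.837) = +0.66 V.

+0.66 V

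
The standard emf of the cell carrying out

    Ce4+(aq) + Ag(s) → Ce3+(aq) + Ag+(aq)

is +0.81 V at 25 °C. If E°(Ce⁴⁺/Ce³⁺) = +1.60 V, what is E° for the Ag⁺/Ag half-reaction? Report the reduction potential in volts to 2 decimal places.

In the reaction as written the Ce⁴⁺/Ce³⁺ couple is reduced (cathode) and Ag⁺/Ag is oxidized (anode), so E°cell = E°(Ce⁴⁺/Ce³⁺) − E°(Ag⁺/Ag).
E°(Ag⁺/Ag) = E°(cathode) − E°cell = +1.60 − (+0.81) = +0.79 V.

+0.79 V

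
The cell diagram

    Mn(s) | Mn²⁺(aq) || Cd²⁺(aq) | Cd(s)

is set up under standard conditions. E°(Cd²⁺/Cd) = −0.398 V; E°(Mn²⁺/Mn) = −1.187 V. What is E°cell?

+0.789 V

By convention the left-hand electrode in cell notation is the anode (oxidation) and the right-hand electrode is the cathode (reduction).
E°cell = E°(right) − E°(left) = −0.398 − (−1.187) = +0.789 V.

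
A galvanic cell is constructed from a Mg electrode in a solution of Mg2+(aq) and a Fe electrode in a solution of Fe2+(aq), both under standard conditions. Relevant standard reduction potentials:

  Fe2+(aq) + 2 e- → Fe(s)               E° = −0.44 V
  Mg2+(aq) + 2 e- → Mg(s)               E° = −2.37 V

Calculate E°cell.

The Fe²⁺/Fe couple has the higher E°, so Fe ion is reduced (cathode) and Mg is oxidized (anode).
E°cell = E°(cathode) − E°(anode) = −0.44 − (−2.37) = +1.93 V.

+1.93 V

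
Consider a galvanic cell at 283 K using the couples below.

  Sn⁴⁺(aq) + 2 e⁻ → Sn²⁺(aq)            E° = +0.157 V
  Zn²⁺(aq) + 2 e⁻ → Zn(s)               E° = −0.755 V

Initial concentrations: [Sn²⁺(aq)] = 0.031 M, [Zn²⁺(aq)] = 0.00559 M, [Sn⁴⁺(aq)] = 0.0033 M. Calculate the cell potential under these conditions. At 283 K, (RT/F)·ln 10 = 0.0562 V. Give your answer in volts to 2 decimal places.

+0.95 V

The Sn⁴⁺/Sn²⁺ couple has the more positive E°, so it is the cathode; Zn²⁺/Zn is the anode.
The standard potential is +0.157 − (−0.755) = +0.912 V and the balanced reaction transfers n = 2 electrons.
Balancing gives Sn⁴⁺(aq) + Zn(s) → Sn²⁺(aq) + Zn²⁺(aq); hence Q = ([Sn²⁺(aq)]·[Zn²⁺(aq)]) / [Sn⁴⁺(aq)] = 0.0525 (log Q = −1.280).
Applying E = E° − (RT ln10/nF)·log Q gives +0.912 − (0.0562/2)(−1.280) = +0.95 V.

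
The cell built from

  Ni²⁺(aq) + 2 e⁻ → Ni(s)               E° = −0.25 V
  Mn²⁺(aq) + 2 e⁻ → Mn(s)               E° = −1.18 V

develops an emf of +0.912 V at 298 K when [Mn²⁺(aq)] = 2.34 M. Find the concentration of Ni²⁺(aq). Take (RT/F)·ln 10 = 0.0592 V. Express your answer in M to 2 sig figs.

0.58 M

Ni²⁺/Ni is the cathode (higher E°); E°cell = −0.25 − (−1.18) = +0.93 V with n = 2.
Rearranging E = E° − (0.0592/n)·log Q gives log Q = 2(+0.93 − (+0.912))/0.0592 = 0.608.
The balanced reaction is Ni²⁺(aq) + Mn(s) → Ni(s) + Mn²⁺(aq), so Q = [Mn²⁺(aq)] / [Ni²⁺(aq)].
Substituting the known concentrations and solving, log [Ni²⁺(aq)] = −0.239 and [Ni²⁺(aq)] = 0.58 M.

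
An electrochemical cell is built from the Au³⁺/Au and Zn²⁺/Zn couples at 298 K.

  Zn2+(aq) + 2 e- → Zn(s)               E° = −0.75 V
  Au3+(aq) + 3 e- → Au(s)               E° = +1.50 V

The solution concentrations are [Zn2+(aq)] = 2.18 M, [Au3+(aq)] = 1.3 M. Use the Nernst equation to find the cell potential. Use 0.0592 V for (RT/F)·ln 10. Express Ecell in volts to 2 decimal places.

The Au³⁺/Au couple has the more positive E°, so it is the cathode; Zn²⁺/Zn is the anode.
The standard potential is +1.50 − (−0.75) = +2.25 V and the balanced reaction transfers n = 6 electrons.
For the overall reaction 2 Au3+(aq) + 3 Zn(s) → 2 Au(s) + 3 Zn2+(aq), Q = [Zn2+(aq)]^3 / [Au3+(aq)]^2 = 6.13, giving log Q = 0.787.
By the Nernst equation, E = +2.25 − (0.0592/6)·(0.787) = +2.24 V.

+2.24 V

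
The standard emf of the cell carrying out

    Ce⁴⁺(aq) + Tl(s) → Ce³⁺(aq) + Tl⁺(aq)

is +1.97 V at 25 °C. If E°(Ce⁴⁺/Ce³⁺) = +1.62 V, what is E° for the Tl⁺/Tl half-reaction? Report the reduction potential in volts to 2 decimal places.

In the reaction as written the Ce⁴⁺/Ce³⁺ couple is reduced (cathode) and Tl⁺/Tl is oxidized (anode), so E°cell = E°(Ce⁴⁺/Ce³⁺) − E°(Tl⁺/Tl).
E°(Tl⁺/Tl) = E°(cathode) − E°cell = +1.62 − (+1.97) = −0.35 V.

−0.35 V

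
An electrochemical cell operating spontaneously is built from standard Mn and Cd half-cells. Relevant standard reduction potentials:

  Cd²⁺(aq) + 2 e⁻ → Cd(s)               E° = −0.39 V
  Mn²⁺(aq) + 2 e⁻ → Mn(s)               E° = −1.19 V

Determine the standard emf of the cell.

+0.80 V

Of the two couples in this cell, the one with the more positive reduction potential is reduced at the cathode: here that is Cd²⁺/Cd (−0.39 V); Mn²⁺/Mn (−1.19 V) is the anode.
E°cell = E°(cathode) − E°(anode) = −0.39 − (−1.19) = +0.80 V.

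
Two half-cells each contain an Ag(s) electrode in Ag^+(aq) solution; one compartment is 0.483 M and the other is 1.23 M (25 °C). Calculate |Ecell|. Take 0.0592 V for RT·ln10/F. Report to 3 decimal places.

0.024 V

For a concentration cell E°cell = 0, since both electrodes use the same couple.
The compartment with the higher Ag^+(aq) concentration (1.23 M) acts as the cathode; ions are reduced there and produced at the dilute (0.483 M) anode.
With n = 1, Ecell = −(0.0592/1)·log([dilute]/[conc]) = −(0.0592/1)·log(0.483/1.23) = +0.024 V.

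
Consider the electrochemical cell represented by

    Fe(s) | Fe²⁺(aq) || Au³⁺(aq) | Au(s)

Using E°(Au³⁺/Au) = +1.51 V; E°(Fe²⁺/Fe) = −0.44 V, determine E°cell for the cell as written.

By convention the left-hand electrode in cell notation is the anode (oxidation) and the right-hand electrode is the cathode (reduction).
E°cell = E°(right) − E°(left) = +1.51 − (−0.44) = +1.95 V.

+1.95 V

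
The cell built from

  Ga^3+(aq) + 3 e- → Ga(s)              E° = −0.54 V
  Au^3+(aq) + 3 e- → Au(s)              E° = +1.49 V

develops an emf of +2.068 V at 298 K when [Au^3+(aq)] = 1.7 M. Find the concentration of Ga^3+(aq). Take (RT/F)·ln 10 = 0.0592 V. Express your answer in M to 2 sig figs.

0.020 M

With Au³⁺/Au at the cathode and Ga³⁺/Ga at the anode, E°cell = +1.49 − (−0.54) = +2.03 V (n = 3).
Since E = E° − (0.0592/n)·log Q, log Q = n(E° − E)/0.0592 = −1.926.
For Au^3+(aq) + Ga(s) → Au(s) + Ga^3+(aq), the reaction quotient is Q = [Ga^3+(aq)] / [Au^3+(aq)].
Substituting the known concentrations and solving, log [Ga^3+(aq)] = −1.696 and [Ga^3+(aq)] = 0.020 M.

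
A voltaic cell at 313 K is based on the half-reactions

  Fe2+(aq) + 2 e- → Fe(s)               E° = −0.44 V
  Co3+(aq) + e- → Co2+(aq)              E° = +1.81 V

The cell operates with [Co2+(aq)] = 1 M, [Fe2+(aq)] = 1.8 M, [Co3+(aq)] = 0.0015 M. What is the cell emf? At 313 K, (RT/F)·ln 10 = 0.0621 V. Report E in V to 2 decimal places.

+2.07 V

Co³⁺/Co²⁺ is reduced (cathode, E° = +1.81 V) and Fe²⁺/Fe is oxidized (anode).
The standard potential is +1.81 − (−0.44) = +2.25 V and the balanced reaction transfers n = 2 electrons.
For the overall reaction 2 Co3+(aq) + Fe(s) → 2 Co2+(aq) + Fe2+(aq), Q = ([Co2+(aq)]^2·[Fe2+(aq)]) / [Co3+(aq)]^2 = 8×10^5, giving log Q = 5.903.
By the Nernst equation, E = +2.25 − (0.0621/2)·(5.903) = +2.07 V.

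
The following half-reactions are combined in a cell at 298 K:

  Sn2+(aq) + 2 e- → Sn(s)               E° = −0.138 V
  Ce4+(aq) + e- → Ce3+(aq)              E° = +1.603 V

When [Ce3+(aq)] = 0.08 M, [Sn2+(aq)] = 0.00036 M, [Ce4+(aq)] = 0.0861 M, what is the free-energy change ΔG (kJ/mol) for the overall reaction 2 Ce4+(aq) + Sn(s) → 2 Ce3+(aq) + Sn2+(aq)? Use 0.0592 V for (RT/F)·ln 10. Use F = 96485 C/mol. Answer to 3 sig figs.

−356 kJ/mol

E°cell = +1.603 − (−0.138) = +1.741 V; the balanced reaction transfers n = 2 electrons.
Here Q = ([Ce3+(aq)]^2·[Sn2+(aq)]) / [Ce4+(aq)]^2 = 0.000311 (log Q = −3.508), giving E = +1.741 − (0.0592/2)·(−3.508) = +1.8448 V.
ΔG = −nFE = −(2)(96485)(+1.8448) J/mol = −356 kJ/mol.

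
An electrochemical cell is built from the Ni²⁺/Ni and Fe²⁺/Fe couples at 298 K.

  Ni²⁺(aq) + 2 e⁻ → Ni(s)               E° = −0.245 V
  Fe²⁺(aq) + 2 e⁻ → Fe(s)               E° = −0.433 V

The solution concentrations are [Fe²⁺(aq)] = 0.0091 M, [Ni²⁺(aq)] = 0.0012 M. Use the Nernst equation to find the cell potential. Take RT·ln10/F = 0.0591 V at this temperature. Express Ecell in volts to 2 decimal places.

+0.16 V

The Ni²⁺/Ni couple has the more positive E°, so it is the cathode; Fe²⁺/Fe is the anode.
E°cell = −0.245 − (−0.433) = +0.188 V, with n = 2 electrons transferred.
Balancing gives Ni²⁺(aq) + Fe(s) → Ni(s) + Fe²⁺(aq); hence Q = [Fe²⁺(aq)] / [Ni²⁺(aq)] = 7.58 (log Q = 0.880).
E = E° − (0.0591/n)·log Q = +0.188 − (0.0591/2)(0.880) = +0.16 V.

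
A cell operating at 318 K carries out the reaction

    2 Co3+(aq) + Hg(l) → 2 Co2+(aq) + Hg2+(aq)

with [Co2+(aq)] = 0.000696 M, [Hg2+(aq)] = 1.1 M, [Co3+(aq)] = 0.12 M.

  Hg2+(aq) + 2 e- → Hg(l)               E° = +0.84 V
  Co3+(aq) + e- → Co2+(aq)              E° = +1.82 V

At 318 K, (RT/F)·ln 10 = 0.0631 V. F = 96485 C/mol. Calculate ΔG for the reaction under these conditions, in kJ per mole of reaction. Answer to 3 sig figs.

The standard cell potential is +1.82 − (+0.84) = +0.98 V, with n = 2 electrons in the balanced equation.
The reaction quotient is ([Co2+(aq)]^2·[Hg2+(aq)]) / [Co3+(aq)]^2 = 3.7×10^−5; by Nernst, E = +0.98 − (0.0631/2)(−4.432) = +1.1198 V.
ΔG = −nFE = −(2)(96485)(+1.1198) J/mol = −216 kJ/mol.

−216 kJ/mol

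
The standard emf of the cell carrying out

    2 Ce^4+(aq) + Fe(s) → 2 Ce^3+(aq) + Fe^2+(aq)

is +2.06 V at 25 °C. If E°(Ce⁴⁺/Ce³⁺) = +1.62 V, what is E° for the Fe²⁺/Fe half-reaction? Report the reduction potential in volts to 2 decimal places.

−0.44 V

In the reaction as written the Ce⁴⁺/Ce³⁺ couple is reduced (cathode) and Fe²⁺/Fe is oxidized (anode), so E°cell = E°(Ce⁴⁺/Ce³⁺) − E°(Fe²⁺/Fe).
E°(Fe²⁺/Fe) = E°(cathode) − E°cell = +1.62 − (+2.06) = −0.44 V.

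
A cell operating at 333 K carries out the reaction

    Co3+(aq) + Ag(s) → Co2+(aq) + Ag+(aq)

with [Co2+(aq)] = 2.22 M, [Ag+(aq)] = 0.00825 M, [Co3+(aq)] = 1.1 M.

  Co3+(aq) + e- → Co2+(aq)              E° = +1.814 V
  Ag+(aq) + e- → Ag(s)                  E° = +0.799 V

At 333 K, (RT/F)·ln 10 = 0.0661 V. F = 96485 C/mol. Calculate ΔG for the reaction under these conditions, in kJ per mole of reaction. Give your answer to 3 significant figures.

The standard cell potential is +1.814 − (+0.799) = +1.015 V, with n = 1 electron in the balanced equation.
Q = ([Co2+(aq)]·[Ag+(aq)]) / [Co3+(aq)] = 0.0167, so log Q = −1.779 and E = +1.015 − (0.0661/1)(−1.779) = +1.1326 V.
Then ΔG = −nFE = −1 × 96485 × +1.1326 J/mol = −109 kJ/mol.

−109 kJ/mol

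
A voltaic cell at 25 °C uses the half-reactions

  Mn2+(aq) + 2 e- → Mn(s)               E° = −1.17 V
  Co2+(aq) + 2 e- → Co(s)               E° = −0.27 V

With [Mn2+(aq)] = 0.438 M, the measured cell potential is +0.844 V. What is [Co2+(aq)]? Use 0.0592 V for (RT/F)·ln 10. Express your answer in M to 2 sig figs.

0.0056 M

Co²⁺/Co is the cathode (higher E°); E°cell = −0.27 − (−1.17) = +0.90 V with n = 2.
From the Nernst equation, log Q = n(E° − E)/0.0592 = 2·(+0.90 − (+0.844))/0.0592 = 1.892.
Balancing electrons gives Co2+(aq) + Mn(s) → Co(s) + Mn2+(aq); thus Q = [Mn2+(aq)] / [Co2+(aq)].
Substituting the known concentrations and solving, log [Co2+(aq)] = −2.251 and [Co2+(aq)] = 0.0056 M.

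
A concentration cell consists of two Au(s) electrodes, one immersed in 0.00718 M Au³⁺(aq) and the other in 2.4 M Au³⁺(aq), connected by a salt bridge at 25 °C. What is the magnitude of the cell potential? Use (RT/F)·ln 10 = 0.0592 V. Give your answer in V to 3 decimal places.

0.050 V

For a concentration cell E°cell = 0, since both electrodes use the same couple.
The compartment with the higher Au³⁺(aq) concentration (2.4 M) acts as the cathode; ions are reduced there and produced at the dilute (0.00718 M) anode.
With n = 3, Ecell = −(0.0592/3)·log([dilute]/[conc]) = −(0.0592/3)·log(0.00718/2.4) = +0.050 V.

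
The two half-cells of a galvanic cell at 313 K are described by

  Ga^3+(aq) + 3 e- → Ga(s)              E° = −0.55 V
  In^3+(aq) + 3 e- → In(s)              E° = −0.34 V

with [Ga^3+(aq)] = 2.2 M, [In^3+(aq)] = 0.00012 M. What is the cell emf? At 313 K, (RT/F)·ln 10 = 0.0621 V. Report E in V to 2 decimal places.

+0.12 V

In³⁺/In is reduced (cathode, E° = −0.34 V) and Ga³⁺/Ga is oxidized (anode).
The standard potential is −0.34 − (−0.55) = +0.21 V and the balanced reaction transfers n = 3 electrons.
The balanced reaction is In^3+(aq) + Ga(s) → In(s) + Ga^3+(aq), so Q = [Ga^3+(aq)] / [In^3+(aq)] = 1.83×10^4 and log Q = 4.263.
E = E° − (0.0621/n)·log Q = +0.21 − (0.0621/3)(4.263) = +0.12 V.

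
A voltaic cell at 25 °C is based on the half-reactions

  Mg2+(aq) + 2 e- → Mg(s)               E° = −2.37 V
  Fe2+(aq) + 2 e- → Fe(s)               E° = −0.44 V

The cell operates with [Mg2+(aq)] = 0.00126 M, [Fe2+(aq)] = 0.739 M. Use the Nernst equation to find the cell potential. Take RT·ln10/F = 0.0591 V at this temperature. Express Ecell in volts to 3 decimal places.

+2.012 V

Fe²⁺/Fe is reduced (cathode, E° = −0.44 V) and Mg²⁺/Mg is oxidized (anode).
E°cell = −0.44 − (−2.37) = +1.93 V, with n = 2 electrons transferred.
Balancing gives Fe2+(aq) + Mg(s) → Fe(s) + Mg2+(aq); hence Q = [Mg2+(aq)] / [Fe2+(aq)] = 0.00171 (log Q = −2.768).
By the Nernst equation, E = +1.93 − (0.0591/2)·(−2.768) = +2.012 V.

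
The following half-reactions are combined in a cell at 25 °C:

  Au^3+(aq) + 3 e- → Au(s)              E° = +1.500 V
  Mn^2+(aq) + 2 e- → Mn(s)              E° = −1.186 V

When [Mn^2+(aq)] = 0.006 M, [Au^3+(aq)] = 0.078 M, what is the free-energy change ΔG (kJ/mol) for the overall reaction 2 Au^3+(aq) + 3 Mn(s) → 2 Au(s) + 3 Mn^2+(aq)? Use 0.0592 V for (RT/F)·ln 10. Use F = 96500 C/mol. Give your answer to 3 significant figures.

With Au³⁺/Au reduced at the cathode, E°cell = +1.500 − (−1.186) = +2.686 V and n = 6.
The reaction quotient is [Mn^2+(aq)]^3 / [Au^3+(aq)]^2 = 3.55×10^−5; by Nernst, E = +2.686 − (0.0592/6)(−4.450) = +2.7299 V.
Then ΔG = −nFE = −6 × 96500 × +2.7299 J/mol = −1580 kJ/mol.

−1580 kJ/mol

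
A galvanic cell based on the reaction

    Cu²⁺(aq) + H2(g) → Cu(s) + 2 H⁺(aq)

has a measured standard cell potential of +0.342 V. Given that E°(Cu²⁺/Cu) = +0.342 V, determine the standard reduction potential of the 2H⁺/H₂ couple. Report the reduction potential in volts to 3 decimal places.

In the reaction as written the Cu²⁺/Cu couple is reduced (cathode) and 2H⁺/H₂ is oxidized (anode), so E°cell = E°(Cu²⁺/Cu) − E°(2H⁺/H₂).
E°(2H⁺/H₂) = E°(cathode) − E°cell = +0.342 − (+0.342) = +0.000 V.

+0.000 V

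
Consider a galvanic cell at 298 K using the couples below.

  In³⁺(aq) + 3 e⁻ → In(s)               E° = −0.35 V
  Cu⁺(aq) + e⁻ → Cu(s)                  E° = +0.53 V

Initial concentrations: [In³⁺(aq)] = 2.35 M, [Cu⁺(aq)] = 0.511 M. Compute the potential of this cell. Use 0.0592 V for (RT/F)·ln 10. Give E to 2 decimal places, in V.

+0.86 V

Cu⁺/Cu is reduced (cathode, E° = +0.53 V) and In³⁺/In is oxidized (anode).
E°cell = E°cat − E°an = +0.53 − (−0.35) = +0.88 V; n = 3.
For the overall reaction 3 Cu⁺(aq) + In(s) → 3 Cu(s) + In³⁺(aq), Q = [In³⁺(aq)] / [Cu⁺(aq)]^3 = 17.6, giving log Q = 1.246.
Applying E = E° − (RT ln10/nF)·log Q gives +0.88 − (0.0592/3)(1.246) = +0.86 V.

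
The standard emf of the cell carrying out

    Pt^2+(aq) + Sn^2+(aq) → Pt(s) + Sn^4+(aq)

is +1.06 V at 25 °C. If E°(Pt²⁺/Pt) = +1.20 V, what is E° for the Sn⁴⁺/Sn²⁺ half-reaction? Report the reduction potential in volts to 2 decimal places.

+0.14 V

In the reaction as written the Pt²⁺/Pt couple is reduced (cathode) and Sn⁴⁺/Sn²⁺ is oxidized (anode), so E°cell = E°(Pt²⁺/Pt) − E°(Sn⁴⁺/Sn²⁺).
E°(Sn⁴⁺/Sn²⁺) = E°(cathode) − E°cell = +1.20 − (+1.06) = +0.14 V.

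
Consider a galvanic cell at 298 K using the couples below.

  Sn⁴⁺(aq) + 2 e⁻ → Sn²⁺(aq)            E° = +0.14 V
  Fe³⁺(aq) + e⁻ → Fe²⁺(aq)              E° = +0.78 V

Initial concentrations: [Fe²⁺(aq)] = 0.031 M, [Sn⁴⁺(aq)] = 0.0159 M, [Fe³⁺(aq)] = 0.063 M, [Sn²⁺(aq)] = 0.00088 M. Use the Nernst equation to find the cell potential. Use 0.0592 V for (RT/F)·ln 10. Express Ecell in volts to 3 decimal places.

Fe³⁺/Fe²⁺ is reduced (cathode, E° = +0.78 V) and Sn⁴⁺/Sn²⁺ is oxidized (anode).
The standard potential is +0.78 − (+0.14) = +0.64 V and the balanced reaction transfers n = 2 electrons.
The balanced reaction is 2 Fe³⁺(aq) + Sn²⁺(aq) → 2 Fe²⁺(aq) + Sn⁴⁺(aq), so Q = ([Fe²⁺(aq)]^2·[Sn⁴⁺(aq)]) / ([Fe³⁺(aq)]^2·[Sn²⁺(aq)]) = 4.37 and log Q = 0.641.
By the Nernst equation, E = +0.64 − (0.0592/2)·(0.641) = +0.621 V.

+0.621 V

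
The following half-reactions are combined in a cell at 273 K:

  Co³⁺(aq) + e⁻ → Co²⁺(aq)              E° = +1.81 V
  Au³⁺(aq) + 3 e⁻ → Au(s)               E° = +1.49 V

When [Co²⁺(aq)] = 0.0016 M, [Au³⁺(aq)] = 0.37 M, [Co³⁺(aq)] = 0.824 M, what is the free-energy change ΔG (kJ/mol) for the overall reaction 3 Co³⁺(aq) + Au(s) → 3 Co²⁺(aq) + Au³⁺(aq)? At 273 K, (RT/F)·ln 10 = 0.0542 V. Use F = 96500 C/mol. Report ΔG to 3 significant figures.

With Co³⁺/Co²⁺ reduced at the cathode, E°cell = +1.81 − (+1.49) = +0.32 V and n = 3.
The reaction quotient is ([Co²⁺(aq)]^3·[Au³⁺(aq)]) / [Co³⁺(aq)]^3 = 2.71×10^−9; by Nernst, E = +0.32 − (0.0542/3)(−8.567) = +0.4748 V.
ΔG = −nFE = −(3)(96500)(+0.4748) J/mol = −137 kJ/mol.

−137 kJ/mol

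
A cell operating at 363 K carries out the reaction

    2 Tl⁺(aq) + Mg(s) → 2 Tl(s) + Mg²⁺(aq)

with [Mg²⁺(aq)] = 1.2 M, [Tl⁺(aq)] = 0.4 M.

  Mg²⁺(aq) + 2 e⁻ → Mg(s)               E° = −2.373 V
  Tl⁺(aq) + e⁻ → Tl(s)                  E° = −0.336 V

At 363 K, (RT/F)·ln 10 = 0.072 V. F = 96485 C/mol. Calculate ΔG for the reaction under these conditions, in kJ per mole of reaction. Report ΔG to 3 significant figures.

With Tl⁺/Tl reduced at the cathode, E°cell = −0.336 − (−2.373) = +2.037 V and n = 2.
Q = [Mg²⁺(aq)] / [Tl⁺(aq)]^2 = 7.5, so log Q = 0.875 and E = +2.037 − (0.072/2)(0.875) = +2.0055 V.
Then ΔG = −nFE = −2 × 96485 × +2.0055 J/mol = −387 kJ/mol.

−387 kJ/mol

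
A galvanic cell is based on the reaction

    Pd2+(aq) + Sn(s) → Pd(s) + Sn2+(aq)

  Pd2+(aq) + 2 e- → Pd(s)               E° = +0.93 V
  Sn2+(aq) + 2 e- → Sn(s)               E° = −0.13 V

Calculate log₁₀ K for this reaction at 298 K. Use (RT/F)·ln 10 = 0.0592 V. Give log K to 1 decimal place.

The Pd²⁺/Pd couple is reduced (cathode); E°cell = +0.93 − (−0.13) = +1.06 V with n = 2.
At equilibrium E = 0, so log K = nE°cell / 0.0592 = (2)(+1.06) / 0.0592 = 35.8.

log K = 35.8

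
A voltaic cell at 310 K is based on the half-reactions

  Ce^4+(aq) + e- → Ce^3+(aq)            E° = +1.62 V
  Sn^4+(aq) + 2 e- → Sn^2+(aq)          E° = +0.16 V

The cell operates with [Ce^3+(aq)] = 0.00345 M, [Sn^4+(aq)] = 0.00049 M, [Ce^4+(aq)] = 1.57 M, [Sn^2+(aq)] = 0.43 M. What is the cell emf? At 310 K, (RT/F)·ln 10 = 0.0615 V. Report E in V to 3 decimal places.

Since E°(Ce⁴⁺/Ce³⁺) > E°(Sn⁴⁺/Sn²⁺), Ce⁴⁺/Ce³⁺ serves as the cathode.
E°cell = +1.62 − (+0.16) = +1.46 V, with n = 2 electrons transferred.
The balanced reaction is 2 Ce^4+(aq) + Sn^2+(aq) → 2 Ce^3+(aq) + Sn^4+(aq), so Q = ([Ce^3+(aq)]^2·[Sn^4+(aq)]) / ([Ce^4+(aq)]^2·[Sn^2+(aq)]) = 5.5×10^−9 and log Q = −8.259.
Applying E = E° − (RT ln10/nF)·log Q gives +1.46 − (0.0615/2)(−8.259) = +1.714 V.

+1.714 V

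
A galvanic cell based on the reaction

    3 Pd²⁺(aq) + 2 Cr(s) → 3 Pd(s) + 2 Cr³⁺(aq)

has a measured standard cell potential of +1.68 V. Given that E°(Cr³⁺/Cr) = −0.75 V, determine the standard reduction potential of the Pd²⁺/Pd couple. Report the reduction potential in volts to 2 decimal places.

+0.93 V

In the reaction as written the Pd²⁺/Pd couple is reduced (cathode) and Cr³⁺/Cr is oxidized (anode), so E°cell = E°(Pd²⁺/Pd) − E°(Cr³⁺/Cr).
E°(Pd²⁺/Pd) = E°cell + E°(anode) = +1.68 + (−0.75) = +0.93 V.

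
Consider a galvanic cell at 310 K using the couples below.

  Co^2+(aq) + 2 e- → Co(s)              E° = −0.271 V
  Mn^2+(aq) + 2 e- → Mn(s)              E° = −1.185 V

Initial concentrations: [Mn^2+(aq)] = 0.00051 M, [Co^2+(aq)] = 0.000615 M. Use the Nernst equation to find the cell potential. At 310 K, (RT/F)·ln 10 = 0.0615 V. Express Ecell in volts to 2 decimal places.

+0.92 V

Co²⁺/Co is reduced (cathode, E° = −0.271 V) and Mn²⁺/Mn is oxidized (anode).
The standard potential is −0.271 − (−1.185) = +0.914 V and the balanced reaction transfers n = 2 electrons.
The balanced reaction is Co^2+(aq) + Mn(s) → Co(s) + Mn^2+(aq), so Q = [Mn^2+(aq)] / [Co^2+(aq)] = 0.829 and log Q = −0.081.
Applying E = E° − (RT ln10/nF)·log Q gives +0.914 − (0.0615/2)(−0.081) = +0.92 V.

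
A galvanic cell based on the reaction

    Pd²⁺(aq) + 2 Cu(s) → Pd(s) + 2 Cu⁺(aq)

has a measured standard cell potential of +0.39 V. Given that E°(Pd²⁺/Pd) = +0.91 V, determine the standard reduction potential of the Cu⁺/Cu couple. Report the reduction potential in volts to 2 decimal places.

+0.52 V

In the reaction as written the Pd²⁺/Pd couple is reduced (cathode) and Cu⁺/Cu is oxidized (anode), so E°cell = E°(Pd²⁺/Pd) − E°(Cu⁺/Cu).
E°(Cu⁺/Cu) = E°(cathode) − E°cell = +0.91 − (+0.39) = +0.52 V.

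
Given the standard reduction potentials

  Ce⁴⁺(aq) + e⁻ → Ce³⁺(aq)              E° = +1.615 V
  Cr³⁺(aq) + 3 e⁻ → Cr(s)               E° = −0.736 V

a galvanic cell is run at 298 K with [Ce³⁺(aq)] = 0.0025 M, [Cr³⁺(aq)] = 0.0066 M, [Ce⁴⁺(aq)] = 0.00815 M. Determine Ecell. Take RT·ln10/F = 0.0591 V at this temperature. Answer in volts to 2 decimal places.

Ce⁴⁺/Ce³⁺ is reduced (cathode, E° = +1.615 V) and Cr³⁺/Cr is oxidized (anode).
E°cell = +1.615 − (−0.736) = +2.351 V, with n = 3 electrons transferred.
For the overall reaction 3 Ce⁴⁺(aq) + Cr(s) → 3 Ce³⁺(aq) + Cr³⁺(aq), Q = ([Ce³⁺(aq)]^3·[Cr³⁺(aq)]) / [Ce⁴⁺(aq)]^3 = 0.00019, giving log Q = −3.720.
Applying E = E° − (RT ln10/nF)·log Q gives +2.351 − (0.0591/3)(−3.720) = +2.42 V.

+2.42 V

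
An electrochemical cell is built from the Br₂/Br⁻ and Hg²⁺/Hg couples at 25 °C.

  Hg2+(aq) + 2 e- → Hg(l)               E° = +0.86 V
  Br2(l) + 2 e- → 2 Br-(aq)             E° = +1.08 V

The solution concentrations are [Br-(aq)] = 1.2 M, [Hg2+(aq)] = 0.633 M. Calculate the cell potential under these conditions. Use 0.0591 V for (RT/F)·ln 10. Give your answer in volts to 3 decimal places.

+0.221 V

Since E°(Br₂/Br⁻) > E°(Hg²⁺/Hg), Br₂/Br⁻ serves as the cathode.
E°cell = +1.08 − (+0.86) = +0.22 V, with n = 2 electrons transferred.
The balanced reaction is Br2(l) + Hg(l) → 2 Br-(aq) + Hg2+(aq), so Q = [Br-(aq)]^2·[Hg2+(aq)] = 0.912 and log Q = −0.040.
By the Nernst equation, E = +0.22 − (0.0591/2)·(−0.040) = +0.221 V.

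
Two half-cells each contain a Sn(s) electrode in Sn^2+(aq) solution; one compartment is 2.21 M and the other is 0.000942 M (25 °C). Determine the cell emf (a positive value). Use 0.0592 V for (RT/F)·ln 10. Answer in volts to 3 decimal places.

For a concentration cell E°cell = 0, since both electrodes use the same couple.
The compartment with the higher Sn^2+(aq) concentration (2.21 M) acts as the cathode; ions are reduced there and produced at the dilute (0.000942 M) anode.
With n = 2, Ecell = −(0.0592/2)·log([dilute]/[conc]) = −(0.0592/2)·log(0.000942/2.21) = +0.100 V.

0.100 V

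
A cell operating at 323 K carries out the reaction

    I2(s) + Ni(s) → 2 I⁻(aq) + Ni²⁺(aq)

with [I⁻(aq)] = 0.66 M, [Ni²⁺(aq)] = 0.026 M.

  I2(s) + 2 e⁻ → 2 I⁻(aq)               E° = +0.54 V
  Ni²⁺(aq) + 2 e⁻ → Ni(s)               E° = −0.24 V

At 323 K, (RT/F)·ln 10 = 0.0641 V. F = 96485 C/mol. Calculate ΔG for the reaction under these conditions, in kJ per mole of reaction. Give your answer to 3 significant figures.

With I₂/I⁻ reduced at the cathode, E°cell = +0.54 − (−0.24) = +0.78 V and n = 2.
The reaction quotient is [I⁻(aq)]^2·[Ni²⁺(aq)] = 0.0113; by Nernst, E = +0.78 − (0.0641/2)(−1.946) = +0.8424 V.
Then ΔG = −nFE = −2 × 96485 × +0.8424 J/mol = −163 kJ/mol.

−163 kJ/mol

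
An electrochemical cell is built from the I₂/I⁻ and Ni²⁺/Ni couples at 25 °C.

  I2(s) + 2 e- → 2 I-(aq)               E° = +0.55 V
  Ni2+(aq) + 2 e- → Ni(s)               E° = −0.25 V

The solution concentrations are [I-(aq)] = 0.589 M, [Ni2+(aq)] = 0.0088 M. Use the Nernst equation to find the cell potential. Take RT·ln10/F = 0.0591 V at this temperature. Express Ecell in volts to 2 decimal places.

+0.87 V

I₂/I⁻ is reduced (cathode, E° = +0.55 V) and Ni²⁺/Ni is oxidized (anode).
E°cell = E°cat − E°an = +0.55 − (−0.25) = +0.80 V; n = 2.
For the overall reaction I2(s) + Ni(s) → 2 I-(aq) + Ni2+(aq), Q = [I-(aq)]^2·[Ni2+(aq)] = 0.00305, giving log Q = −2.515.
By the Nernst equation, E = +0.80 − (0.0591/2)·(−2.515) = +0.87 V.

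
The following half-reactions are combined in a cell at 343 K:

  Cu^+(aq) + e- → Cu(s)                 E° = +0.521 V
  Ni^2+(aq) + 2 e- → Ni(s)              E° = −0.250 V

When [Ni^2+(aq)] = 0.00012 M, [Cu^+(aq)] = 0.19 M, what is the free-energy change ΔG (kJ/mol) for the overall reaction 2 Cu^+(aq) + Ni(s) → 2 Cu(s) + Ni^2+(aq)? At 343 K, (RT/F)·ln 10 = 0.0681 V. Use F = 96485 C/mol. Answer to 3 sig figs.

−165 kJ/mol

E°cell = +0.521 − (−0.250) = +0.771 V; the balanced reaction transfers n = 2 electrons.
The reaction quotient is [Ni^2+(aq)] / [Cu^+(aq)]^2 = 0.00332; by Nernst, E = +0.771 − (0.0681/2)(−2.478) = +0.8554 V.
ΔG = −nFE = −(2)(96485)(+0.8554) J/mol = −165 kJ/mol.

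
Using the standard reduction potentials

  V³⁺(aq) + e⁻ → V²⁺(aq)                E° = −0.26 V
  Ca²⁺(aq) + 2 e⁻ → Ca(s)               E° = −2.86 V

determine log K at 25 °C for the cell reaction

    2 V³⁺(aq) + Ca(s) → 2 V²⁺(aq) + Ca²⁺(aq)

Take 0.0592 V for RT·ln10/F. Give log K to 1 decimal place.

log K = 87.8

The V³⁺/V²⁺ couple is reduced (cathode); E°cell = −0.26 − (−2.86) = +2.60 V with n = 2.
At equilibrium E = 0, so log K = nE°cell / 0.0592 = (2)(+2.60) / 0.0592 = 87.8.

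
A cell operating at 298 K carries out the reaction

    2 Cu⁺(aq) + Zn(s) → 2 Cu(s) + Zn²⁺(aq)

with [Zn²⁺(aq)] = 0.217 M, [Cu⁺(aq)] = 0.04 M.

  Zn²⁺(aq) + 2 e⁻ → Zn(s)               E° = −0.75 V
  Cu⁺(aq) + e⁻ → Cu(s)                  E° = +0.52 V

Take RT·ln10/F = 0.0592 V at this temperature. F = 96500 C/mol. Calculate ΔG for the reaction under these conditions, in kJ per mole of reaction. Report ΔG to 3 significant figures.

−233 kJ/mol

With Cu⁺/Cu reduced at the cathode, E°cell = +0.52 − (−0.75) = +1.27 V and n = 2.
Here Q = [Zn²⁺(aq)] / [Cu⁺(aq)]^2 = 136 (log Q = 2.132), giving E = +1.27 − (0.0592/2)·(2.132) = +1.2069 V.
ΔG = −nFE = −(2)(96500)(+1.2069) J/mol = −233 kJ/mol.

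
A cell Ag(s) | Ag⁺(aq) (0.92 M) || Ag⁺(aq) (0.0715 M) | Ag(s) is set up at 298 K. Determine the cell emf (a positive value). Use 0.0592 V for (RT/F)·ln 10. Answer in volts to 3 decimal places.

0.066 V

For a concentration cell E°cell = 0, since both electrodes use the same couple.
The compartment with the higher Ag⁺(aq) concentration (0.92 M) acts as the cathode; ions are reduced there and produced at the dilute (0.0715 M) anode.
With n = 1, Ecell = −(0.0592/1)·log([dilute]/[conc]) = −(0.0592/1)·log(0.0715/0.92) = +0.066 V.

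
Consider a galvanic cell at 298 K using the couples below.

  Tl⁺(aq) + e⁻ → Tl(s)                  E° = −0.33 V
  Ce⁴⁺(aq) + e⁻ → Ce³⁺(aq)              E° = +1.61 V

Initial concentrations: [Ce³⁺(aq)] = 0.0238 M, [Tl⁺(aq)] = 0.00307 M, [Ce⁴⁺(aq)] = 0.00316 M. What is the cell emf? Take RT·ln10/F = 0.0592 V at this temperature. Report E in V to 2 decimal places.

+2.04 V

The Ce⁴⁺/Ce³⁺ couple has the more positive E°, so it is the cathode; Tl⁺/Tl is the anode.
The standard potential is +1.61 − (−0.33) = +1.94 V and the balanced reaction transfers n = 1 electron.
Balancing gives Ce⁴⁺(aq) + Tl(s) → Ce³⁺(aq) + Tl⁺(aq); hence Q = ([Ce³⁺(aq)]·[Tl⁺(aq)]) / [Ce⁴⁺(aq)] = 0.0231 (log Q = −1.636).
By the Nernst equation, E = +1.94 − (0.0592/1)·(−1.636) = +2.04 V.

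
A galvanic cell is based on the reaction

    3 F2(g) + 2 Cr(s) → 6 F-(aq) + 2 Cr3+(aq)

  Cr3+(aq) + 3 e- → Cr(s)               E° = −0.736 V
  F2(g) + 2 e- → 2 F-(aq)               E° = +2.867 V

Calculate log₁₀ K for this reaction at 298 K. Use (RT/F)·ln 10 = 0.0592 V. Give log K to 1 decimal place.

log K = 365.2

The F₂/F⁻ couple is reduced (cathode); E°cell = +2.867 − (−0.736) = +3.603 V with n = 6.
At equilibrium E = 0, so log K = nE°cell / 0.0592 = (6)(+3.603) / 0.0592 = 365.2.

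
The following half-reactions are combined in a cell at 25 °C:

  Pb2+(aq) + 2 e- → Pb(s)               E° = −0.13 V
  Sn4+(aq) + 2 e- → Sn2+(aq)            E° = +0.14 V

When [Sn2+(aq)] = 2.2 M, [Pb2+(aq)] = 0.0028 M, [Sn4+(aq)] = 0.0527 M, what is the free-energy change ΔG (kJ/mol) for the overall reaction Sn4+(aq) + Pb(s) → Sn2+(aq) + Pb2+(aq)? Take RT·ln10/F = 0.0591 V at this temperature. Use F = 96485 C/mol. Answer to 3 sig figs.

The standard cell potential is +0.14 − (−0.13) = +0.27 V, with n = 2 electrons in the balanced equation.
Q = ([Sn2+(aq)]·[Pb2+(aq)]) / [Sn4+(aq)] = 0.117, so log Q = −0.932 and E = +0.27 − (0.0591/2)(−0.932) = +0.2975 V.
ΔG = −nFE = −(2)(96485)(+0.2975) J/mol = −57.4 kJ/mol.

−57.4 kJ/mol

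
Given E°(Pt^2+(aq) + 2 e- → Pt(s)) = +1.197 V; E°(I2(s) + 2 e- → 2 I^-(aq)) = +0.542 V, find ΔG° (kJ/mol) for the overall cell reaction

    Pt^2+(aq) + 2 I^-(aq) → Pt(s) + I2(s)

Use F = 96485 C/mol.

−126 kJ/mol

In the reaction as written Pt^2+(aq) is reduced, so the Pt²⁺/Pt couple is the cathode and I₂/I⁻ is the anode.
E°cell = +1.197 − (+0.542) = +0.655 V; balancing electrons gives n = 2.
ΔG° = −nFE°cell = −(2)(96485)(+0.655) J/mol = −126 kJ/mol.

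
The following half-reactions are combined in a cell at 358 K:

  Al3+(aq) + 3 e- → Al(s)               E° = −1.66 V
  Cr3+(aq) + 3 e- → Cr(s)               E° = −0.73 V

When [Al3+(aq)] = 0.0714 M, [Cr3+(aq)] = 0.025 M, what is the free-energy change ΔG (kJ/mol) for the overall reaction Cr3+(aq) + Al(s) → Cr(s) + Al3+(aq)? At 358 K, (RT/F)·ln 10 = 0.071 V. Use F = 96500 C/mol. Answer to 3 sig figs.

E°cell = −0.73 − (−1.66) = +0.93 V; the balanced reaction transfers n = 3 electrons.
Here Q = [Al3+(aq)] / [Cr3+(aq)] = 2.86 (log Q = 0.456), giving E = +0.93 − (0.071/3)·(0.456) = +0.9192 V.
ΔG = −nFE = −(3)(96500)(+0.9192) J/mol = −266 kJ/mol.

−266 kJ/mol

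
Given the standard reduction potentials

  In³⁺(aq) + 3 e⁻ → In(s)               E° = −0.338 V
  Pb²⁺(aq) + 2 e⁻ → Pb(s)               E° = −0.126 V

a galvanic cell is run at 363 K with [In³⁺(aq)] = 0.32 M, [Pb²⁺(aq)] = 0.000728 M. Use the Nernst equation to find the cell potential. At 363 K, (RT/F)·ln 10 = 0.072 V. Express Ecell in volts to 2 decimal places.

+0.11 V

The Pb²⁺/Pb couple has the more positive E°, so it is the cathode; In³⁺/In is the anode.
The standard potential is −0.126 − (−0.338) = +0.212 V and the balanced reaction transfers n = 6 electrons.
The balanced reaction is 3 Pb²⁺(aq) + 2 In(s) → 3 Pb(s) + 2 In³⁺(aq), so Q = [In³⁺(aq)]^2 / [Pb²⁺(aq)]^3 = 2.65×10^8 and log Q = 8.424.
By the Nernst equation, E = +0.212 − (0.072/6)·(8.424) = +0.11 V.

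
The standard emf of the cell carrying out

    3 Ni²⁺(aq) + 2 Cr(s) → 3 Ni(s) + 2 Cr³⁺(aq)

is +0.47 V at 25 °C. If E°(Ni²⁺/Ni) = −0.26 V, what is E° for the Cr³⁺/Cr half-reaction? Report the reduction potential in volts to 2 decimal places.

−0.73 V

In the reaction as written the Ni²⁺/Ni couple is reduced (cathode) and Cr³⁺/Cr is oxidized (anode), so E°cell = E°(Ni²⁺/Ni) − E°(Cr³⁺/Cr).
E°(Cr³⁺/Cr) = E°(cathode) − E°cell = −0.26 − (+0.47) = −0.73 V.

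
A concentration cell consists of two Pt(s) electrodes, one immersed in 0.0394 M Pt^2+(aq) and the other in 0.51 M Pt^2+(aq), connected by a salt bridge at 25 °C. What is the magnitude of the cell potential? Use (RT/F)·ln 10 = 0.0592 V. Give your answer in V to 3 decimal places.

For a concentration cell E°cell = 0, since both electrodes use the same couple.
The compartment with the higher Pt^2+(aq) concentration (0.51 M) acts as the cathode; ions are reduced there and produced at the dilute (0.0394 M) anode.
With n = 2, Ecell = −(0.0592/2)·log([dilute]/[conc]) = −(0.0592/2)·log(0.0394/0.51) = +0.033 V.

0.033 V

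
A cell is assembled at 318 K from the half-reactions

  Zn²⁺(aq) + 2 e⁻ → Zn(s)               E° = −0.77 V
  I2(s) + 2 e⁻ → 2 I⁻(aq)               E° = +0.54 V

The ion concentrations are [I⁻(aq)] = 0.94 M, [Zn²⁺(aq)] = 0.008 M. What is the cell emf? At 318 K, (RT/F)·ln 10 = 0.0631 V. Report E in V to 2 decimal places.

+1.38 V

The I₂/I⁻ couple has the more positive E°, so it is the cathode; Zn²⁺/Zn is the anode.
E°cell = +0.54 − (−0.77) = +1.31 V, with n = 2 electrons transferred.
For the overall reaction I2(s) + Zn(s) → 2 I⁻(aq) + Zn²⁺(aq), Q = [I⁻(aq)]^2·[Zn²⁺(aq)] = 0.00707, giving log Q = −2.151.
By the Nernst equation, E = +1.31 − (0.0631/2)·(−2.151) = +1.38 V.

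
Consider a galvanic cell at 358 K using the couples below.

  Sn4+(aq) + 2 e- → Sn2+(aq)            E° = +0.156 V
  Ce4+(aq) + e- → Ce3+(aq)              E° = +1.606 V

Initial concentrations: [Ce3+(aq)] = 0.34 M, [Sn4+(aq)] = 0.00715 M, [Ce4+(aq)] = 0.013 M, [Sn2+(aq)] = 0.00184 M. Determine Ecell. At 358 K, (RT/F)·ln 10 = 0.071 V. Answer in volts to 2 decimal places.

+1.33 V

Since E°(Ce⁴⁺/Ce³⁺) > E°(Sn⁴⁺/Sn²⁺), Ce⁴⁺/Ce³⁺ serves as the cathode.
E°cell = +1.606 − (+0.156) = +1.450 V, with n = 2 electrons transferred.
For the overall reaction 2 Ce4+(aq) + Sn2+(aq) → 2 Ce3+(aq) + Sn4+(aq), Q = ([Ce3+(aq)]^2·[Sn4+(aq)]) / ([Ce4+(aq)]^2·[Sn2+(aq)]) = 2.66×10^3, giving log Q = 3.425.
E = E° − (0.071/n)·log Q = +1.450 − (0.071/2)(3.425) = +1.33 V.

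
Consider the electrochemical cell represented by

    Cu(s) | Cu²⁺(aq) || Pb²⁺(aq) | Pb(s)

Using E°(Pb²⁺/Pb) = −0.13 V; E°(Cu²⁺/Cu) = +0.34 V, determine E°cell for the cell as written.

−0.47 V

By convention the left-hand electrode in cell notation is the anode (oxidation) and the right-hand electrode is the cathode (reduction).
E°cell = E°(right) − E°(left) = −0.13 − (+0.34) = −0.47 V.
The negative sign shows that, as written, the cell would require an external voltage to drive the reaction.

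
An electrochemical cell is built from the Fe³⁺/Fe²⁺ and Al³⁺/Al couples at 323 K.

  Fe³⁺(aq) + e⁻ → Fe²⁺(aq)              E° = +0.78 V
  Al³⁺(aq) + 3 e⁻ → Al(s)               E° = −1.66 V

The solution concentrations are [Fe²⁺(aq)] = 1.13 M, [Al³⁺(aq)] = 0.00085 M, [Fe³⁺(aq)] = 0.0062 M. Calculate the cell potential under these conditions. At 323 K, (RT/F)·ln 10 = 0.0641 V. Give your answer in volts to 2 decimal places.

Since E°(Fe³⁺/Fe²⁺) > E°(Al³⁺/Al), Fe³⁺/Fe²⁺ serves as the cathode.
E°cell = E°cat − E°an = +0.78 − (−1.66) = +2.44 V; n = 3.
Balancing gives 3 Fe³⁺(aq) + Al(s) → 3 Fe²⁺(aq) + Al³⁺(aq); hence Q = ([Fe²⁺(aq)]^3·[Al³⁺(aq)]) / [Fe³⁺(aq)]^3 = 5.15×10^3 (log Q = 3.711).
By the Nernst equation, E = +2.44 − (0.0641/3)·(3.711) = +2.36 V.

+2.36 V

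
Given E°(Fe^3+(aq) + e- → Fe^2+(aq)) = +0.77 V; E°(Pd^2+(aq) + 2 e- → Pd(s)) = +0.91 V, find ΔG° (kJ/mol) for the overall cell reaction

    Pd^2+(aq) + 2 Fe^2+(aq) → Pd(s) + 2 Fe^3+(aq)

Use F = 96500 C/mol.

In the reaction as written Pd^2+(aq) is reduced, so the Pd²⁺/Pd couple is the cathode and Fe³⁺/Fe²⁺ is the anode.
E°cell = +0.91 − (+0.77) = +0.14 V; balancing electrons gives n = 2.
ΔG° = −nFE°cell = −(2)(96500)(+0.14) J/mol = −27.0 kJ/mol.

−27.0 kJ/mol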